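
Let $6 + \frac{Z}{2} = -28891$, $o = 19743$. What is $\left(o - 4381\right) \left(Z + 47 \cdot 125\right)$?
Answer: $-797579678$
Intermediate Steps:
$Z = -57794$ ($Z = -12 + 2 \left(-28891\right) = -12 - 57782 = -57794$)
$\left(o - 4381\right) \left(Z + 47 \cdot 125\right) = \left(19743 - 4381\right) \left(-57794 + 47 \cdot 125\right) = 15362 \left(-57794 + 5875\right) = 15362 \left(-51919\right) = -797579678$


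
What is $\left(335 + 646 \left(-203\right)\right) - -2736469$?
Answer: $2605666$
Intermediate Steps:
$\left(335 + 646 \left(-203\right)\right) - -2736469 = \left(335 - 131138\right) + 2736469 = -130803 + 2736469 = 2605666$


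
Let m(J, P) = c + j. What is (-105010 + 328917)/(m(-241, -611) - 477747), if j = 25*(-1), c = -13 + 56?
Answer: -223907/477729 ≈ -0.46869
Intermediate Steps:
c = 43
j = -25
m(J, P) = 18 (m(J, P) = 43 - 25 = 18)
(-105010 + 328917)/(m(-241, -611) - 477747) = (-105010 + 328917)/(18 - 477747) = 223907/(-477729) = 223907*(-1/477729) = -223907/477729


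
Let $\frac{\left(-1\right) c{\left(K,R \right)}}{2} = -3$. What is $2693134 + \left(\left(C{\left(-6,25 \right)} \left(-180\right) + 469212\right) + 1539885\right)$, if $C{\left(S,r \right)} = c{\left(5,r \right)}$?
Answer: $4701151$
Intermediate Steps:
$c{\left(K,R \right)} = 6$ ($c{\left(K,R \right)} = \left(-2\right) \left(-3\right) = 6$)
$C{\left(S,r \right)} = 6$
$2693134 + \left(\left(C{\left(-6,25 \right)} \left(-180\right) + 469212\right) + 1539885\right) = 2693134 + \left(\left(6 \left(-180\right) + 469212\right) + 1539885\right) = 2693134 + \left(\left(-1080 + 469212\right) + 1539885\right) = 2693134 + \left(468132 + 1539885\right) = 2693134 + 2008017 = 4701151$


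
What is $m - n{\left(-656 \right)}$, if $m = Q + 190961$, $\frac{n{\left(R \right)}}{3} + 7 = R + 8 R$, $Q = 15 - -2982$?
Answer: $211691$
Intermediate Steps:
$Q = 2997$ ($Q = 15 + 2982 = 2997$)
$n{\left(R \right)} = -21 + 27 R$ ($n{\left(R \right)} = -21 + 3 \left(R + 8 R\right) = -21 + 3 \cdot 9 R = -21 + 27 R$)
$m = 193958$ ($m = 2997 + 190961 = 193958$)
$m - n{\left(-656 \right)} = 193958 - \left(-21 + 27 \left(-656\right)\right) = 193958 - \left(-21 - 17712\right) = 193958 - -17733 = 193958 + 17733 = 211691$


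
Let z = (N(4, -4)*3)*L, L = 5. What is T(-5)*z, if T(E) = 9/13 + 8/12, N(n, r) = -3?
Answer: -795/13 ≈ -61.154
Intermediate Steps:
T(E) = 53/39 (T(E) = 9*(1/13) + 8*(1/12) = 9/13 + 2/3 = 53/39)
z = -45 (z = -3*3*5 = -9*5 = -45)
T(-5)*z = (53/39)*(-45) = -795/13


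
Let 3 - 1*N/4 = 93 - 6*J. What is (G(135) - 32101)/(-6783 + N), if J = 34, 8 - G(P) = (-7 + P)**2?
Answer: 16159/2109 ≈ 7.6619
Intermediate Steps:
G(P) = 8 - (-7 + P)**2
N = 456 (N = 12 - 4*(93 - 6*34) = 12 - 4*(93 - 204) = 12 - 4*(-111) = 12 + 444 = 456)
(G(135) - 32101)/(-6783 + N) = ((8 - (-7 + 135)**2) - 32101)/(-6783 + 456) = ((8 - 1*128**2) - 32101)/(-6327) = ((8 - 1*16384) - 32101)*(-1/6327) = ((8 - 16384) - 32101)*(-1/6327) = (-16376 - 32101)*(-1/6327) = -48477*(-1/6327) = 16159/2109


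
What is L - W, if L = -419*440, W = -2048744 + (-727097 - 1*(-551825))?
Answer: 2039656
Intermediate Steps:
W = -2224016 (W = -2048744 + (-727097 + 551825) = -2048744 - 175272 = -2224016)
L = -184360
L - W = -184360 - 1*(-2224016) = -184360 + 2224016 = 2039656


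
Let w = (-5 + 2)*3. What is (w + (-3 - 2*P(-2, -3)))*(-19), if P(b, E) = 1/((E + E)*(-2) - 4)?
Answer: 931/4 ≈ 232.75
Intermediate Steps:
P(b, E) = 1/(-4 - 4*E) (P(b, E) = 1/((2*E)*(-2) - 4) = 1/(-4*E - 4) = 1/(-4 - 4*E))
w = -9 (w = -3*3 = -9)
(w + (-3 - 2*P(-2, -3)))*(-19) = (-9 + (-3 - (-2)/(4 + 4*(-3))))*(-19) = (-9 + (-3 - (-2)/(4 - 12)))*(-19) = (-9 + (-3 - (-2)/(-8)))*(-19) = (-9 + (-3 - (-2)*(-1)/8))*(-19) = (-9 + (-3 - 2*⅛))*(-19) = (-9 + (-3 - ¼))*(-19) = (-9 - 13/4)*(-19) = -49/4*(-19) = 931/4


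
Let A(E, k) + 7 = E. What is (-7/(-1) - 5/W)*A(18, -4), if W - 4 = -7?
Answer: 286/3 ≈ 95.333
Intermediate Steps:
W = -3 (W = 4 - 7 = -3)
A(E, k) = -7 + E
(-7/(-1) - 5/W)*A(18, -4) = (-7/(-1) - 5/(-3))*(-7 + 18) = (-7*(-1) - 5*(-⅓))*11 = (7 + 5/3)*11 = (26/3)*11 = 286/3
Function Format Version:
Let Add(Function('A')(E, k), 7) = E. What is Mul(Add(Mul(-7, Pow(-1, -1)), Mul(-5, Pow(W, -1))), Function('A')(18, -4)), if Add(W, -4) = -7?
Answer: Rational(286, 3) ≈ 95.333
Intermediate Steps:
W = -3 (W = Add(4, -7) = -3)
Function('A')(E, k) = Add(-7, E)
Mul(Add(Mul(-7, Pow(-1, -1)), Mul(-5, Pow(W, -1))), Function('A')(18, -4)) = Mul(Add(Mul(-7, Pow(-1, -1)), Mul(-5, Pow(-3, -1))), Add(-7, 18)) = Mul(Add(Mul(-7, -1), Mul(-5, Rational(-1, 3))), 11) = Mul(Add(7, Rational(5, 3)), 11) = Mul(Rational(26, 3), 11) = Rational(286, 3)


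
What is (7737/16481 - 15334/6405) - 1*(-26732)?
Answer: 2821648275091/105560805 ≈ 26730.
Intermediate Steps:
(7737/16481 - 15334/6405) - 1*(-26732) = (7737*(1/16481) - 15334*1/6405) + 26732 = (7737/16481 - 15334/6405) + 26732 = -203164169/105560805 + 26732 = 2821648275091/105560805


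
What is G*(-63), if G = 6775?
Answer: -426825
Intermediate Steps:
G*(-63) = 6775*(-63) = -426825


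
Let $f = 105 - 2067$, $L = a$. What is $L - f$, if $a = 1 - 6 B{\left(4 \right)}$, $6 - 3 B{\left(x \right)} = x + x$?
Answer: $1967$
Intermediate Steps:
$B{\left(x \right)} = 2 - \frac{2 x}{3}$ ($B{\left(x \right)} = 2 - \frac{x + x}{3} = 2 - \frac{2 x}{3}$)
$a = 5$ ($a = 1 - 6 \left(2 - \frac{8}{3}\right) = 1 - -4 = 1 + 4 = 5$)
$L = 5$
$f = -1962$
$L - f = 5 - -1962 = 5 + 1962 = 1967$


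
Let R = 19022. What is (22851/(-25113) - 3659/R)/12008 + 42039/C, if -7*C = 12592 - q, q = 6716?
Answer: -140668034723212999/2808833487855824 ≈ -50.081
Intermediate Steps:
C = -5876/7 (C = -(12592 - 1*6716)/7 = -(12592 - 6716)/7 = -⅐*5876 = -5876/7 ≈ -839.43)
(22851/(-25113) - 3659/R)/12008 + 42039/C = (22851/(-25113) - 3659/19022)/12008 + 42039/(-5876/7) = (22851*(-1/25113) - 3659*1/19022)*(1/12008) + 42039*(-7/5876) = (-7617/8371 - 3659/19022)*(1/12008) - 294273/5876 = -175520063/159233162*1/12008 - 294273/5876 = -175520063/1912071809296 - 294273/5876 = -140668034723212999/2808833487855824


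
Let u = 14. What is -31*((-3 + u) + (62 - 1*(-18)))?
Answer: -2821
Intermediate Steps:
-31*((-3 + u) + (62 - 1*(-18))) = -31*((-3 + 14) + (62 - 1*(-18))) = -31*(11 + (62 + 18)) = -31*(11 + 80) = -31*91 = -2821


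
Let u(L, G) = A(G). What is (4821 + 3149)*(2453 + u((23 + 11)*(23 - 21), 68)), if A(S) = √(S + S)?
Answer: 19550410 + 15940*√34 ≈ 1.9643e+7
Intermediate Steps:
A(S) = √2*√S (A(S) = √(2*S) = √2*√S)
u(L, G) = √2*√G
(4821 + 3149)*(2453 + u((23 + 11)*(23 - 21), 68)) = (4821 + 3149)*(2453 + √2*√68) = 7970*(2453 + √2*(2*√17)) = 7970*(2453 + 2*√34) = 19550410 + 15940*√34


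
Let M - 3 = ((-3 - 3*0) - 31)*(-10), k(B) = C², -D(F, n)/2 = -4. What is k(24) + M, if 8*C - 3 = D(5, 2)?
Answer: 22073/64 ≈ 344.89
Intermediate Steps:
D(F, n) = 8 (D(F, n) = -2*(-4) = 8)
C = 11/8 (C = 3/8 + (⅛)*8 = 3/8 + 1 = 11/8 ≈ 1.3750)
k(B) = 121/64 (k(B) = (11/8)² = 121/64)
M = 343 (M = 3 + ((-3 - 3*0) - 31)*(-10) = 3 + ((-3 + 0) - 31)*(-10) = 3 + (-3 - 31)*(-10) = 3 - 34*(-10) = 3 + 340 = 343)
k(24) + M = 121/64 + 343 = 22073/64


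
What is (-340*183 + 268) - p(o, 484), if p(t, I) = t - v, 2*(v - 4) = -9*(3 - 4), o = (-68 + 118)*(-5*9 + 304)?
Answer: -149787/2 ≈ -74894.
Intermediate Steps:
o = 12950 (o = 50*(-45 + 304) = 50*259 = 12950)
v = 17/2 (v = 4 + (-9*(3 - 4))/2 = 4 + (-9*(-1))/2 = 4 + (½)*9 = 4 + 9/2 = 17/2 ≈ 8.5000)
p(t, I) = -17/2 + t (p(t, I) = t - 1*17/2 = t - 17/2 = -17/2 + t)
(-340*183 + 268) - p(o, 484) = (-340*183 + 268) - (-17/2 + 12950) = (-62220 + 268) - 1*25883/2 = -61952 - 25883/2 = -149787/2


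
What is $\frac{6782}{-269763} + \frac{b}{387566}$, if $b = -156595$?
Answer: $- \frac{44872009597}{104550966858} \approx -0.42919$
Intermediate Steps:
$\frac{6782}{-269763} + \frac{b}{387566} = \frac{6782}{-269763} - \frac{156595}{387566} = 6782 \left(- \frac{1}{269763}\right) - \frac{156595}{387566} = - \frac{6782}{269763} - \frac{156595}{387566} = - \frac{44872009597}{104550966858}$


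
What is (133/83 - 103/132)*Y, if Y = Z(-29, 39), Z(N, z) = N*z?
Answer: -3395639/3652 ≈ -929.80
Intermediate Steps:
Y = -1131 (Y = -29*39 = -1131)
(133/83 - 103/132)*Y = (133/83 - 103/132)*(-1131) = (9007/10956)*(-1131) = -3395639/3652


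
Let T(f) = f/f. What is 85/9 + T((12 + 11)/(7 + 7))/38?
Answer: 3239/342 ≈ 9.4708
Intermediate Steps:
T(f) = 1
85/9 + T((12 + 11)/(7 + 7))/38 = 85/9 + 1/38 = 3239/342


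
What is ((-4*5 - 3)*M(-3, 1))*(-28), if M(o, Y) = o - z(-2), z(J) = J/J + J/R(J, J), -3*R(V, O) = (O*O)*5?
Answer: -13846/5 ≈ -2769.2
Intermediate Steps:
R(V, O) = -5*O²/3 (R(V, O) = -O*O*5/3 = -O²*5/3 = -5*O²/3)
z(J) = 1 - 3/(5*J) (z(J) = J/J + J/((-5*J²/3)) = 1 + J*(-3/(5*J²)) = 1 - 3/(5*J))
M(o, Y) = -13/10 + o (M(o, Y) = o - (-⅗ - 2)/(-2) = o - (-1)*(-13)/(2*5) = o - 1*13/10 = o - 13/10 = -13/10 + o)
((-4*5 - 3)*M(-3, 1))*(-28) = ((-4*5 - 3)*(-13/10 - 3))*(-28) = ((-20 - 3)*(-43/10))*(-28) = -23*(-43/10)*(-28) = (989/10)*(-28) = -13846/5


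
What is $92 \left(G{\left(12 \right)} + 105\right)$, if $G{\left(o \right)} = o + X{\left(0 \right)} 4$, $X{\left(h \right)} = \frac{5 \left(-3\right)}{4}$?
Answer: $9384$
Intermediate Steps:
$X{\left(h \right)} = - \frac{15}{4}$ ($X{\left(h \right)} = \left(-15\right) \frac{1}{4} = - \frac{15}{4}$)
$G{\left(o \right)} = -15 + o$ ($G{\left(o \right)} = o - 15 = -15 + o$)
$92 \left(G{\left(12 \right)} + 105\right) = 92 \left(\left(-15 + 12\right) + 105\right) = 92 \left(-3 + 105\right) = 92 \cdot 102 = 9384$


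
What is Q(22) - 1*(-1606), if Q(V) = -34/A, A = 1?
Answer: 1572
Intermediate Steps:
Q(V) = -34 (Q(V) = -34/1 = -34*1 = -34)
Q(22) - 1*(-1606) = -34 - 1*(-1606) = -34 + 1606 = 1572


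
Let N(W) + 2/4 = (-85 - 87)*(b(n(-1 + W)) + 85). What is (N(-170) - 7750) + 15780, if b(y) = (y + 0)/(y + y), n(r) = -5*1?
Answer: -13353/2 ≈ -6676.5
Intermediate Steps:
n(r) = -5
b(y) = ½ (b(y) = y/((2*y)) = y*(1/(2*y)) = ½)
N(W) = -29413/2 (N(W) = -½ + (-85 - 87)*(½ + 85) = -½ - 172*171/2 = -½ - 14706 = -29413/2)
(N(-170) - 7750) + 15780 = (-29413/2 - 7750) + 15780 = -44913/2 + 15780 = -13353/2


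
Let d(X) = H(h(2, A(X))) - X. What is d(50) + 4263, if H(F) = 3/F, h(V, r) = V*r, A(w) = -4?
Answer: 33701/8 ≈ 4212.6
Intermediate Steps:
d(X) = -3/8 - X (d(X) = 3/((2*(-4))) - X = 3/(-8) - X = 3*(-1/8) - X = -3/8 - X)
d(50) + 4263 = (-3/8 - 1*50) + 4263 = (-3/8 - 50) + 4263 = -403/8 + 4263 = 33701/8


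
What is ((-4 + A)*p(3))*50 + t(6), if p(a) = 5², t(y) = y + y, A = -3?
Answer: -8738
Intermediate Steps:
t(y) = 2*y
p(a) = 25
((-4 + A)*p(3))*50 + t(6) = ((-4 - 3)*25)*50 + 2*6 = -7*25*50 + 12 = -175*50 + 12 = -8750 + 12 = -8738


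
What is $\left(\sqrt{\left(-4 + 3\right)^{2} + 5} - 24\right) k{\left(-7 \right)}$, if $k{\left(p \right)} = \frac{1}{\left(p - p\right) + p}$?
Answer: $\frac{24}{7} - \frac{\sqrt{6}}{7} \approx 3.0786$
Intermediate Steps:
$k{\left(p \right)} = \frac{1}{p}$ ($k{\left(p \right)} = \frac{1}{0 + p} = \frac{1}{p}$)
$\left(\sqrt{\left(-4 + 3\right)^{2} + 5} - 24\right) k{\left(-7 \right)} = \frac{\sqrt{\left(-4 + 3\right)^{2} + 5} - 24}{-7} = \left(\sqrt{\left(-1\right)^{2} + 5} - 24\right) \left(- \frac{1}{7}\right) = \left(\sqrt{1 + 5} - 24\right) \left(- \frac{1}{7}\right) = \left(\sqrt{6} - 24\right) \left(- \frac{1}{7}\right) = \left(-24 + \sqrt{6}\right) \left(- \frac{1}{7}\right) = \frac{24}{7} - \frac{\sqrt{6}}{7}$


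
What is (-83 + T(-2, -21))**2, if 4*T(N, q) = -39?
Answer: 137641/16 ≈ 8602.6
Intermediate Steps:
T(N, q) = -39/4 (T(N, q) = (1/4)*(-39) = -39/4)
(-83 + T(-2, -21))**2 = (-83 - 39/4)**2 = (-371/4)**2 = 137641/16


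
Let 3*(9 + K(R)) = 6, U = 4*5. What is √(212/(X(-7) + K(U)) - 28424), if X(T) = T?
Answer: I*√1393518/7 ≈ 168.64*I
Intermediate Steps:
U = 20
K(R) = -7 (K(R) = -9 + (⅓)*6 = -9 + 2 = -7)
√(212/(X(-7) + K(U)) - 28424) = √(212/(-7 - 7) - 28424) = √(212/(-14) - 28424) = √(212*(-1/14) - 28424) = √(-106/7 - 28424) = √(-199074/7) = I*√1393518/7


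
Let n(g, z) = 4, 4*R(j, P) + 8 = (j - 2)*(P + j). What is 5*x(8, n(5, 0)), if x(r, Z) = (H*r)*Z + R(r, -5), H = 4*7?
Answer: 8985/2 ≈ 4492.5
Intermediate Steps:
R(j, P) = -2 + (-2 + j)*(P + j)/4 (R(j, P) = -2 + ((j - 2)*(P + j))/4 = -2 + ((-2 + j)*(P + j))/4 = -2 + (-2 + j)*(P + j)/4)
H = 28
x(r, Z) = ½ - 7*r/4 + r²/4 + 28*Z*r (x(r, Z) = (28*r)*Z + (-2 - ½*(-5) - r/2 + r²/4 + (¼)*(-5)*r) = 28*Z*r + (-2 + 5/2 - r/2 + r²/4 - 5*r/4) = 28*Z*r + (½ - 7*r/4 + r²/4) = ½ - 7*r/4 + r²/4 + 28*Z*r)
5*x(8, n(5, 0)) = 5*(½ - 7/4*8 + (¼)*8² + 28*4*8) = 5*(½ - 14 + (¼)*64 + 896) = 5*(½ - 14 + 16 + 896) = 5*(1797/2) = 8985/2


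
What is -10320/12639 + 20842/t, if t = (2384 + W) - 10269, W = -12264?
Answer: -157119906/84887737 ≈ -1.8509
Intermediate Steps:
t = -20149 (t = (2384 - 12264) - 10269 = -9880 - 10269 = -20149)
-10320/12639 + 20842/t = -10320/12639 + 20842/(-20149) = -10320*1/12639 + 20842*(-1/20149) = -3440/4213 - 20842/20149 = -157119906/84887737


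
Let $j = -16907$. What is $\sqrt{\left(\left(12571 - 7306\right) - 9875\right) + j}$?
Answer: $i \sqrt{21517} \approx 146.69 i$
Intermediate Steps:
$\sqrt{\left(\left(12571 - 7306\right) - 9875\right) + j} = \sqrt{\left(\left(12571 - 7306\right) - 9875\right) - 16907} = \sqrt{\left(5265 - 9875\right) - 16907} = \sqrt{-4610 - 16907} = \sqrt{-21517} = i \sqrt{21517}$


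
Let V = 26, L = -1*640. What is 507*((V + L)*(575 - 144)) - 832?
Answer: -134170270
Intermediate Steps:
L = -640
507*((V + L)*(575 - 144)) - 832 = 507*((26 - 640)*(575 - 144)) - 832 = 507*(-614*431) - 832 = 507*(-264634) - 832 = -134169438 - 832 = -134170270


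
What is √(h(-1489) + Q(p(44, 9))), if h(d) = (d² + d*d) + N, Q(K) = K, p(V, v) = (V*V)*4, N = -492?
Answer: √4441494 ≈ 2107.5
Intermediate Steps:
p(V, v) = 4*V² (p(V, v) = V²*4 = 4*V²)
h(d) = -492 + 2*d² (h(d) = (d² + d*d) - 492 = (d² + d²) - 492 = 2*d² - 492 = -492 + 2*d²)
√(h(-1489) + Q(p(44, 9))) = √((-492 + 2*(-1489)²) + 4*44²) = √((-492 + 2*2217121) + 4*1936) = √((-492 + 4434242) + 7744) = √(4433750 + 7744) = √4441494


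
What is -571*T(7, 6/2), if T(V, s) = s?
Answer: -1713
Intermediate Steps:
-571*T(7, 6/2) = -3426/2 = -571*3 = -1713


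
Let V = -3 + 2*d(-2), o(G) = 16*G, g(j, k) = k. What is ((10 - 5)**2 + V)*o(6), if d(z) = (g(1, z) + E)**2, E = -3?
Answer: 6912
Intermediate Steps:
d(z) = (-3 + z)**2 (d(z) = (z - 3)**2 = (-3 + z)**2)
V = 47 (V = -3 + 2*(-3 - 2)**2 = -3 + 2*(-5)**2 = -3 + 2*25 = -3 + 50 = 47)
((10 - 5)**2 + V)*o(6) = ((10 - 5)**2 + 47)*(16*6) = (5**2 + 47)*96 = (25 + 47)*96 = 72*96 = 6912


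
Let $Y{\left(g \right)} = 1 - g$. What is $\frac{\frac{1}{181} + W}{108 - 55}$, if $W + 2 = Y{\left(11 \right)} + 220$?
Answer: $\frac{37649}{9593} \approx 3.9246$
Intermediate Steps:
$W = 208$ ($W = -2 + \left(\left(1 - 11\right) + 220\right) = -2 + \left(-10 + 220\right) = -2 + 210 = 208$)
$\frac{\frac{1}{181} + W}{108 - 55} = \frac{\frac{1}{181} + 208}{108 - 55} = \frac{\frac{1}{181} + 208}{53} = \frac{37649}{181} \cdot \frac{1}{53} = \frac{37649}{9593}$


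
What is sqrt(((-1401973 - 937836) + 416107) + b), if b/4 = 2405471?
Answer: sqrt(7698182) ≈ 2774.6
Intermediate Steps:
b = 9621884 (b = 4*2405471 = 9621884)
sqrt(((-1401973 - 937836) + 416107) + b) = sqrt(((-1401973 - 937836) + 416107) + 9621884) = sqrt((-2339809 + 416107) + 9621884) = sqrt(-1923702 + 9621884) = sqrt(7698182)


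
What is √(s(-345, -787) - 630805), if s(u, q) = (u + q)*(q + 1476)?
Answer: I*√1410753 ≈ 1187.8*I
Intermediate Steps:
s(u, q) = (1476 + q)*(q + u) (s(u, q) = (q + u)*(1476 + q) = (1476 + q)*(q + u))
√(s(-345, -787) - 630805) = √(((-787)² + 1476*(-787) + 1476*(-345) - 787*(-345)) - 630805) = √((619369 - 1161612 - 509220 + 271515) - 630805) = √(-779948 - 630805) = √(-1410753) = I*√1410753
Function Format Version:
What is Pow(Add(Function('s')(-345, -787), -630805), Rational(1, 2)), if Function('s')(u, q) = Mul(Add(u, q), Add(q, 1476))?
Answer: Mul(I, Pow(1410753, Rational(1, 2))) ≈ Mul(1187.8, I)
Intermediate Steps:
Function('s')(u, q) = Mul(Add(1476, q), Add(q, u)) (Function('s')(u, q) = Mul(Add(q, u), Add(1476, q)) = Mul(Add(1476, q), Add(q, u)))
Pow(Add(Function('s')(-345, -787), -630805), Rational(1, 2)) = Pow(Add(Add(Pow(-787, 2), Mul(1476, -787), Mul(1476, -345), Mul(-787, -345)), -630805), Rational(1, 2)) = Pow(Add(Add(619369, -1161612, -509220, 271515), -630805), Rational(1, 2)) = Pow(Add(-779948, -630805), Rational(1, 2)) = Pow(-1410753, Rational(1, 2)) = Mul(I, Pow(1410753, Rational(1, 2)))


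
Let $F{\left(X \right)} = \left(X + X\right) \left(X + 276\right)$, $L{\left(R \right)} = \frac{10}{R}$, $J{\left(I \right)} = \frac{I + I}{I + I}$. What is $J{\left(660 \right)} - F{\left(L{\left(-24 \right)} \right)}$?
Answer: $\frac{16607}{72} \approx 230.65$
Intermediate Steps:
$J{\left(I \right)} = 1$ ($J{\left(I \right)} = \frac{2 I}{2 I} = 2 I \frac{1}{2 I} = 1$)
$F{\left(X \right)} = 2 X \left(276 + X\right)$
$J{\left(660 \right)} - F{\left(L{\left(-24 \right)} \right)} = 1 - 2 \frac{10}{-24} \left(276 + \frac{10}{-24}\right) = 1 - 2 \cdot 10 \left(- \frac{1}{24}\right) \left(276 + 10 \left(- \frac{1}{24}\right)\right) = 1 - 2 \left(- \frac{5}{12}\right) \left(276 - \frac{5}{12}\right) = 1 - 2 \left(- \frac{5}{12}\right) \frac{3307}{12} = 1 - - \frac{16535}{72} = 1 + \frac{16535}{72} = \frac{16607}{72}$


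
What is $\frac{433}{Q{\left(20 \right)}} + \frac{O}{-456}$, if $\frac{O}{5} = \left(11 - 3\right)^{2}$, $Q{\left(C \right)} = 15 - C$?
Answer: $- \frac{24881}{285} \approx -87.302$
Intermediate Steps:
$O = 320$ ($O = 5 \left(11 - 3\right)^{2} = 5 \cdot 8^{2} = 5 \cdot 64 = 320$)
$\frac{433}{Q{\left(20 \right)}} + \frac{O}{-456} = \frac{433}{15 - 20} + \frac{320}{-456} = \frac{433}{15 - 20} + 320 \left(- \frac{1}{456}\right) = \frac{433}{-5} - \frac{40}{57} = 433 \left(- \frac{1}{5}\right) - \frac{40}{57} = - \frac{433}{5} - \frac{40}{57} = - \frac{24881}{285}$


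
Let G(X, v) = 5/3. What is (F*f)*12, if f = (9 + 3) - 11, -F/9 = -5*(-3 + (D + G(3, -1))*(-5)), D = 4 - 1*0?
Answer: -16920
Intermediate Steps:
D = 4 (D = 4 + 0 = 4)
G(X, v) = 5/3 (G(X, v) = 5*(⅓) = 5/3)
F = -1410 (F = -(-45)*(-3 + (4 + 5/3)*(-5)) = -(-45)*(-3 + (17/3)*(-5)) = -(-45)*(-3 - 85/3) = -(-45)*(-94)/3 = -9*470/3 = -1410)
f = 1 (f = 12 - 11 = 1)
(F*f)*12 = -1410*1*12 = -1410*12 = -16920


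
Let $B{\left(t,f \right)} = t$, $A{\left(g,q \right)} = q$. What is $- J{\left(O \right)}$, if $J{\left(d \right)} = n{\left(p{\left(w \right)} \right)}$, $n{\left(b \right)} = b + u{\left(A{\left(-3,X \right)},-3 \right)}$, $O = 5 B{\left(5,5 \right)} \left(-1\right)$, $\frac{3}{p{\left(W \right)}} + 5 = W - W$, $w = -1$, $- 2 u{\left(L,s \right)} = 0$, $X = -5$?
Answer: $\frac{3}{5} \approx 0.6$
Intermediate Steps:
$u{\left(L,s \right)} = 0$ ($u{\left(L,s \right)} = \left(- \frac{1}{2}\right) 0 = 0$)
$p{\left(W \right)} = - \frac{3}{5}$ ($p{\left(W \right)} = \frac{3}{-5 + \left(W - W\right)} = \frac{3}{-5 + 0} = \frac{3}{-5} = 3 \left(- \frac{1}{5}\right) = - \frac{3}{5}$)
$O = -25$ ($O = 5 \cdot 5 \left(-1\right) = 25 \left(-1\right) = -25$)
$n{\left(b \right)} = b$ ($n{\left(b \right)} = b + 0 = b$)
$J{\left(d \right)} = - \frac{3}{5}$
$- J{\left(O \right)} = \left(-1\right) \left(- \frac{3}{5}\right) = \frac{3}{5}$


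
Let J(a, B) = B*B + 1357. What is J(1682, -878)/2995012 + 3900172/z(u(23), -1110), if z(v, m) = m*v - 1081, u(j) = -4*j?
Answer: 11759088400463/302613017468 ≈ 38.859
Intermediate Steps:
J(a, B) = 1357 + B² (J(a, B) = B² + 1357 = 1357 + B²)
z(v, m) = -1081 + m*v
J(1682, -878)/2995012 + 3900172/z(u(23), -1110) = (1357 + (-878)²)/2995012 + 3900172/(-1081 - (-4440)*23) = (1357 + 770884)*(1/2995012) + 3900172/(-1081 - 1110*(-92)) = 772241*(1/2995012) + 3900172/(-1081 + 102120) = 772241/2995012 + 3900172/101039 = 11759088400463/302613017468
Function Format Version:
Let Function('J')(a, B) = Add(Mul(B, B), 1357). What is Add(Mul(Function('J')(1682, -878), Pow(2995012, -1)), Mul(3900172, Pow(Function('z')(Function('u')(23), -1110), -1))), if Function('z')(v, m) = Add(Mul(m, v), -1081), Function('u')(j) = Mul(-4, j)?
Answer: Rational(11759088400463, 302613017468) ≈ 38.859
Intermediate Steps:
Function('J')(a, B) = Add(1357, Pow(B, 2)) (Function('J')(a, B) = Add(Pow(B, 2), 1357) = Add(1357, Pow(B, 2)))
Function('z')(v, m) = Add(-1081, Mul(m, v))
Add(Mul(Function('J')(1682, -878), Pow(2995012, -1)), Mul(3900172, Pow(Function('z')(Function('u')(23), -1110), -1))) = Add(Mul(Add(1357, Pow(-878, 2)), Pow(2995012, -1)), Mul(3900172, Pow(Add(-1081, Mul(-1110, Mul(-4, 23))), -1))) = Add(Mul(Add(1357, 770884), Rational(1, 2995012)), Mul(3900172, Pow(Add(-1081, Mul(-1110, -92)), -1))) = Add(Mul(772241, Rational(1, 2995012)), Mul(3900172, Pow(Add(-1081, 102120), -1))) = Add(Rational(772241, 2995012), Mul(3900172, Pow(101039, -1))) = Add(Rational(772241, 2995012), Mul(3900172, Rational(1, 101039))) = Add(Rational(772241, 2995012), Rational(3900172, 101039)) = Rational(11759088400463, 302613017468)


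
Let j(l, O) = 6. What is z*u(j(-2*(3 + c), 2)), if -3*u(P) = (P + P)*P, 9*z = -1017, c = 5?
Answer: 2712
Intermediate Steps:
z = -113 (z = (⅑)*(-1017) = -113)
u(P) = -2*P²/3 (u(P) = -(P + P)*P/3 = -2*P*P/3 = -2*P²/3)
z*u(j(-2*(3 + c), 2)) = -(-226)*6²/3 = -(-226)*36/3 = -113*(-24) = 2712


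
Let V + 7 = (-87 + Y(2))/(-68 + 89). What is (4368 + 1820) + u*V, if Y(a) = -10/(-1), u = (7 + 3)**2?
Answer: 15364/3 ≈ 5121.3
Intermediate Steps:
u = 100 (u = 10**2 = 100)
Y(a) = 10 (Y(a) = -10*(-1) = 10)
V = -32/3 (V = -7 + (-87 + 10)/(-68 + 89) = -7 - 77/21 = -7 - 77*1/21 = -7 - 11/3 = -32/3 ≈ -10.667)
(4368 + 1820) + u*V = (4368 + 1820) + 100*(-32/3) = 6188 - 3200/3 = 15364/3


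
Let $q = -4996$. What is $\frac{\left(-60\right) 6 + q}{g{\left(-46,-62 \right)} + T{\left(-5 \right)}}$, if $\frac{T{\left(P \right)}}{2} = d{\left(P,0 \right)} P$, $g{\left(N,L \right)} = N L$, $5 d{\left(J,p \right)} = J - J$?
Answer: $- \frac{1339}{713} \approx -1.878$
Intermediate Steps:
$d{\left(J,p \right)} = 0$ ($d{\left(J,p \right)} = \frac{J - J}{5} = \frac{1}{5} \cdot 0 = 0$)
$g{\left(N,L \right)} = L N$
$T{\left(P \right)} = 0$ ($T{\left(P \right)} = 2 \cdot 0 P = 2 \cdot 0 = 0$)
$\frac{\left(-60\right) 6 + q}{g{\left(-46,-62 \right)} + T{\left(-5 \right)}} = \frac{\left(-60\right) 6 - 4996}{\left(-62\right) \left(-46\right) + 0} = \frac{-360 - 4996}{2852 + 0} = - \frac{5356}{2852} = \left(-5356\right) \frac{1}{2852} = - \frac{1339}{713}$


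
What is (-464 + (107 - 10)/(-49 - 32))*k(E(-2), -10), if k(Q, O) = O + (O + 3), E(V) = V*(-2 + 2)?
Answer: 640577/81 ≈ 7908.4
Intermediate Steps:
E(V) = 0 (E(V) = V*0 = 0)
k(Q, O) = 3 + 2*O (k(Q, O) = O + (3 + O) = 3 + 2*O)
(-464 + (107 - 10)/(-49 - 32))*k(E(-2), -10) = (-464 + (107 - 10)/(-49 - 32))*(3 + 2*(-10)) = (-464 + 97/(-81))*(3 - 20) = (-464 + 97*(-1/81))*(-17) = (-464 - 97/81)*(-17) = -37681/81*(-17) = 640577/81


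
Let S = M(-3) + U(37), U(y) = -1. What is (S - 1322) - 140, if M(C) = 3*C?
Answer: -1472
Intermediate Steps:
S = -10 (S = 3*(-3) - 1 = -9 - 1 = -10)
(S - 1322) - 140 = (-10 - 1322) - 140 = -1332 - 140 = -1472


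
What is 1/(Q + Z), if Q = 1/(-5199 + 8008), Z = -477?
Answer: -2809/1339892 ≈ -0.0020964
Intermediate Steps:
Q = 1/2809 ≈ 0.00035600
1/(Q + Z) = 1/(1/2809 - 477) = 1/(-1339892/2809) = -2809/1339892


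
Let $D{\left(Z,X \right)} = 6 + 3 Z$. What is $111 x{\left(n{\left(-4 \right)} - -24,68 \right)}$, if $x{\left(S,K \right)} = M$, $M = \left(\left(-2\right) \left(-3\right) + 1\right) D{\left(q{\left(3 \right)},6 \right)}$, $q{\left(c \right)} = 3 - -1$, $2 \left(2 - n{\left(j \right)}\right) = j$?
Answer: $13986$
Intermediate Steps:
$n{\left(j \right)} = 2 - \frac{j}{2}$
$q{\left(c \right)} = 4$ ($q{\left(c \right)} = 3 + 1 = 4$)
$M = 126$ ($M = \left(\left(-2\right) \left(-3\right) + 1\right) \left(6 + 3 \cdot 4\right) = \left(6 + 1\right) \left(6 + 12\right) = 7 \cdot 18 = 126$)
$x{\left(S,K \right)} = 126$
$111 x{\left(n{\left(-4 \right)} - -24,68 \right)} = 111 \cdot 126 = 13986$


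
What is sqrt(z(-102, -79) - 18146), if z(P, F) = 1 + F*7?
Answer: I*sqrt(18698) ≈ 136.74*I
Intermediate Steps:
z(P, F) = 1 + 7*F
sqrt(z(-102, -79) - 18146) = sqrt((1 + 7*(-79)) - 18146) = sqrt((1 - 553) - 18146) = sqrt(-552 - 18146) = sqrt(-18698) = I*sqrt(18698)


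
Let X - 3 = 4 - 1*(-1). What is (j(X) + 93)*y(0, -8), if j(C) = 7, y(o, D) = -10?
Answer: -1000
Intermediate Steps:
X = 8 (X = 3 + (4 - 1*(-1)) = 3 + (4 + 1) = 3 + 5 = 8)
(j(X) + 93)*y(0, -8) = (7 + 93)*(-10) = 100*(-10) = -1000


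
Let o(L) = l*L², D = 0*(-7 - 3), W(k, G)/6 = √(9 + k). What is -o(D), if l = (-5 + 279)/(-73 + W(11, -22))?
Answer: 0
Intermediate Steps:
W(k, G) = 6*√(9 + k)
D = 0 (D = 0*(-10) = 0)
l = 274/(-73 + 12*√5) (l = (-5 + 279)/(-73 + 6*√(9 + 11)) = 274/(-73 + 6*√20) = 274/(-73 + 6*(2*√5)) = 274/(-73 + 12*√5) ≈ -5.9350)
o(L) = L²*(-20002/4609 - 3288*√5/4609) (o(L) = (-20002/4609 - 3288*√5/4609)*L² = L²*(-20002/4609 - 3288*√5/4609))
-o(D) = -(-20002/4609*0² - 3288/4609*√5*0²) = -(-20002/4609*0 - 3288/4609*√5*0) = -(0 + 0) = -1*0 = 0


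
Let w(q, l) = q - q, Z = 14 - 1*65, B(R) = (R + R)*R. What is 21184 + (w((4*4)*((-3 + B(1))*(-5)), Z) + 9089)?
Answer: 30273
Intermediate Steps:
B(R) = 2*R² (B(R) = (2*R)*R = 2*R²)
Z = -51 (Z = 14 - 65 = -51)
w(q, l) = 0
21184 + (w((4*4)*((-3 + B(1))*(-5)), Z) + 9089) = 21184 + (0 + 9089) = 21184 + 9089 = 30273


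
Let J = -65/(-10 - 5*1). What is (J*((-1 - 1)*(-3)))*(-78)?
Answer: -2028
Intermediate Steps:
J = 13/3 (J = -65/(-10 - 5) = -65/(-15) = -65*(-1/15) = 13/3 ≈ 4.3333)
(J*((-1 - 1)*(-3)))*(-78) = (13*((-1 - 1)*(-3))/3)*(-78) = (13*(-2*(-3))/3)*(-78) = ((13/3)*6)*(-78) = 26*(-78) = -2028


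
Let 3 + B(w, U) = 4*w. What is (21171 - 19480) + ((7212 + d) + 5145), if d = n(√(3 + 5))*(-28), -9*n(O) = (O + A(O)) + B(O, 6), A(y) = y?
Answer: 42116/3 + 112*√2/3 ≈ 14091.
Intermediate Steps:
B(w, U) = -3 + 4*w
n(O) = ⅓ - 2*O/3 (n(O) = -((O + O) + (-3 + 4*O))/9 = -(2*O + (-3 + 4*O))/9 = -(-3 + 6*O)/9 = ⅓ - 2*O/3)
d = -28/3 + 112*√2/3 (d = (⅓ - 2*√(3 + 5)/3)*(-28) = (⅓ - 4*√2/3)*(-28) = -28/3 + 112*√2/3 ≈ 43.464)
(21171 - 19480) + ((7212 + d) + 5145) = (21171 - 19480) + ((7212 + (-28/3 + 112*√2/3)) + 5145) = 1691 + ((21608/3 + 112*√2/3) + 5145) = 1691 + (37043/3 + 112*√2/3) = 42116/3 + 112*√2/3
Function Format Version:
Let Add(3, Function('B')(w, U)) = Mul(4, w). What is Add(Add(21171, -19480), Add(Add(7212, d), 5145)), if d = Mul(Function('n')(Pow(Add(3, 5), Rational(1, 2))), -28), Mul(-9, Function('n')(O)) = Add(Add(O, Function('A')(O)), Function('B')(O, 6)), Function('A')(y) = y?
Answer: Add(Rational(42116, 3), Mul(Rational(112, 3), Pow(2, Rational(1, 2)))) ≈ 14091.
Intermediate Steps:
Function('B')(w, U) = Add(-3, Mul(4, w))
Function('n')(O) = Add(Rational(1, 3), Mul(Rational(-2, 3), O)) (Function('n')(O) = Mul(Rational(-1, 9), Add(Add(O, O), Add(-3, Mul(4, O)))) = Mul(Rational(-1, 9), Add(Mul(2, O), Add(-3, Mul(4, O)))) = Mul(Rational(-1, 9), Add(-3, Mul(6, O))) = Add(Rational(1, 3), Mul(Rational(-2, 3), O)))
d = Add(Rational(-28, 3), Mul(Rational(112, 3), Pow(2, Rational(1, 2)))) (d = Mul(Add(Rational(1, 3), Mul(Rational(-2, 3), Pow(Add(3, 5), Rational(1, 2)))), -28) = Mul(Add(Rational(1, 3), Mul(Rational(-2, 3), Pow(8, Rational(1, 2)))), -28) = Mul(Add(Rational(1, 3), Mul(Rational(-2, 3), Mul(2, Pow(2, Rational(1, 2))))), -28) = Mul(Add(Rational(1, 3), Mul(Rational(-4, 3), Pow(2, Rational(1, 2)))), -28) = Add(Rational(-28, 3), Mul(Rational(112, 3), Pow(2, Rational(1, 2)))) ≈ 43.464)
Add(Add(21171, -19480), Add(Add(7212, d), 5145)) = Add(Add(21171, -19480), Add(Add(7212, Add(Rational(-28, 3), Mul(Rational(112, 3), Pow(2, Rational(1, 2))))), 5145)) = Add(1691, Add(Add(Rational(21608, 3), Mul(Rational(112, 3), Pow(2, Rational(1, 2)))), 5145)) = Add(1691, Add(Rational(37043, 3), Mul(Rational(112, 3), Pow(2, Rational(1, 2))))) = Add(Rational(42116, 3), Mul(Rational(112, 3), Pow(2, Rational(1, 2))))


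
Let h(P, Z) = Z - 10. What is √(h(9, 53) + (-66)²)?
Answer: √4399 ≈ 66.325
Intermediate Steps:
h(P, Z) = -10 + Z
√(h(9, 53) + (-66)²) = √((-10 + 53) + (-66)²) = √(43 + 4356) = √4399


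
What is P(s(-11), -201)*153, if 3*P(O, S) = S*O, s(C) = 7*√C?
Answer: -71757*I*√11 ≈ -2.3799e+5*I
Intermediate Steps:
P(O, S) = O*S/3 (P(O, S) = (S*O)/3 = (O*S)/3 = O*S/3)
P(s(-11), -201)*153 = ((⅓)*(7*√(-11))*(-201))*153 = ((⅓)*(7*(I*√11))*(-201))*153 = ((⅓)*(7*I*√11)*(-201))*153 = -469*I*√11*153 = -71757*I*√11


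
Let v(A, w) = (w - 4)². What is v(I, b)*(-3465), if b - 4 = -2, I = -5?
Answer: -13860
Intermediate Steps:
b = 2 (b = 4 - 2 = 2)
v(A, w) = (-4 + w)²
v(I, b)*(-3465) = (-4 + 2)²*(-3465) = (-2)²*(-3465) = 4*(-3465) = -13860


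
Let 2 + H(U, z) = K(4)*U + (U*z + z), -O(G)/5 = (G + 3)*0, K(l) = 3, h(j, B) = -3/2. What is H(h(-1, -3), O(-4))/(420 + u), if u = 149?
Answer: -13/1138 ≈ -0.011424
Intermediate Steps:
h(j, B) = -3/2 (h(j, B) = -3*1/2 = -3/2)
O(G) = 0 (O(G) = -5*(G + 3)*0 = -5*(3 + G)*0 = -5*0 = 0)
H(U, z) = -2 + z + 3*U + U*z (H(U, z) = -2 + (3*U + (U*z + z)) = -2 + (3*U + (z + U*z)) = -2 + (z + 3*U + U*z) = -2 + z + 3*U + U*z)
H(h(-1, -3), O(-4))/(420 + u) = (-2 + 0 + 3*(-3/2) - 3/2*0)/(420 + 149) = (-2 + 0 - 9/2 + 0)/569 = -13/2*1/569 = -13/1138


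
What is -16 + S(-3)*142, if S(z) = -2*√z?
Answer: -16 - 284*I*√3 ≈ -16.0 - 491.9*I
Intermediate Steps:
-16 + S(-3)*142 = -16 - 2*I*√3*142 = -16 - 284*I*√3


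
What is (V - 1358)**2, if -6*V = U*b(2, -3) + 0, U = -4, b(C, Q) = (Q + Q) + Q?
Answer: 1860496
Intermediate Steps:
b(C, Q) = 3*Q (b(C, Q) = 2*Q + Q = 3*Q)
V = -6 (V = -(-12*(-3) + 0)/6 = -(-4*(-9) + 0)/6 = -(36 + 0)/6 = -1/6*36 = -6)
(V - 1358)**2 = (-6 - 1358)**2 = (-1364)**2 = 1860496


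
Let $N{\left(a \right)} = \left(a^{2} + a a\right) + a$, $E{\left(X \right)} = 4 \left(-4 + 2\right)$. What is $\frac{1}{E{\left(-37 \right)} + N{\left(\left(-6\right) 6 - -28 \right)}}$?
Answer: $\frac{1}{112} \approx 0.0089286$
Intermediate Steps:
$E{\left(X \right)} = -8$ ($E{\left(X \right)} = 4 \left(-2\right) = -8$)
$N{\left(a \right)} = a + 2 a^{2}$ ($N{\left(a \right)} = \left(a^{2} + a^{2}\right) + a = 2 a^{2} + a = a + 2 a^{2}$)
$\frac{1}{E{\left(-37 \right)} + N{\left(\left(-6\right) 6 - -28 \right)}} = \frac{1}{-8 + \left(\left(-6\right) 6 - -28\right) \left(1 + 2 \left(\left(-6\right) 6 - -28\right)\right)} = \frac{1}{-8 + \left(-36 + 28\right) \left(1 + 2 \left(-36 + 28\right)\right)} = \frac{1}{-8 - 8 \left(1 + 2 \left(-8\right)\right)} = \frac{1}{-8 - 8 \left(1 - 16\right)} = \frac{1}{-8 - -120} = \frac{1}{-8 + 120} = \frac{1}{112}$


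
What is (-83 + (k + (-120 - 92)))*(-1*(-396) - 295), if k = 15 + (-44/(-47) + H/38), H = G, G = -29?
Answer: -50476871/1786 ≈ -28263.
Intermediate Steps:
H = -29
k = 27099/1786 (k = 15 + (-44/(-47) - 29/38) = 15 + (-44*(-1/47) - 29*1/38) = 15 + (44/47 - 29/38) = 15 + 309/1786 = 27099/1786 ≈ 15.173)
(-83 + (k + (-120 - 92)))*(-1*(-396) - 295) = (-83 + (27099/1786 + (-120 - 92)))*(-1*(-396) - 295) = (-83 + (27099/1786 - 212))*(396 - 295) = (-83 - 351533/1786)*101 = -499771/1786*101 = -50476871/1786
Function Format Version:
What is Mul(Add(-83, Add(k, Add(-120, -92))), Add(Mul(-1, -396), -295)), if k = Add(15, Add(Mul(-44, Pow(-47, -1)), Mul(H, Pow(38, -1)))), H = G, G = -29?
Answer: Rational(-50476871, 1786) ≈ -28263.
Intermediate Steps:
H = -29
k = Rational(27099, 1786) (k = Add(15, Add(Mul(-44, Pow(-47, -1)), Mul(-29, Pow(38, -1)))) = Add(15, Add(Mul(-44, Rational(-1, 47)), Mul(-29, Rational(1, 38)))) = Add(15, Add(Rational(44, 47), Rational(-29, 38))) = Add(15, Rational(309, 1786)) = Rational(27099, 1786) ≈ 15.173)
Mul(Add(-83, Add(k, Add(-120, -92))), Add(Mul(-1, -396), -295)) = Mul(Add(-83, Add(Rational(27099, 1786), Add(-120, -92))), Add(Mul(-1, -396), -295)) = Mul(Add(-83, Add(Rational(27099, 1786), -212)), Add(396, -295)) = Mul(Add(-83, Rational(-351533, 1786)), 101) = Mul(Rational(-499771, 1786), 101) = Rational(-50476871, 1786)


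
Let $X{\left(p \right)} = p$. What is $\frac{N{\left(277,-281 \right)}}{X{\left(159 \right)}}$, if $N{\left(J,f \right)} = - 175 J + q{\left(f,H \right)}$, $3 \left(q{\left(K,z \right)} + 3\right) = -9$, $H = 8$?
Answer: $- \frac{48481}{159} \approx -304.91$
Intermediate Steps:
$q{\left(K,z \right)} = -6$ ($q{\left(K,z \right)} = -3 + \frac{1}{3} \left(-9\right) = -3 - 3 = -6$)
$N{\left(J,f \right)} = -6 - 175 J$ ($N{\left(J,f \right)} = - 175 J - 6 = -6 - 175 J$)
$\frac{N{\left(277,-281 \right)}}{X{\left(159 \right)}} = \frac{-6 - 48475}{159} = \left(-6 - 48475\right) \frac{1}{159} = \left(-48481\right) \frac{1}{159} = - \frac{48481}{159}$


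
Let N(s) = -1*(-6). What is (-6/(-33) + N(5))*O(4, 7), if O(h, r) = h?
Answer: 272/11 ≈ 24.727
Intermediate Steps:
N(s) = 6
(-6/(-33) + N(5))*O(4, 7) = (-6/(-33) + 6)*4 = (-6*(-1/33) + 6)*4 = (2/11 + 6)*4 = (68/11)*4 = 272/11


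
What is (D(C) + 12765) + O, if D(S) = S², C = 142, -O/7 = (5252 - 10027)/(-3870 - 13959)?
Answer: 83865388/2547 ≈ 32927.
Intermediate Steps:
O = -4775/2547 (O = -7*(5252 - 10027)/(-3870 - 13959) = -(-33425)/(-17829) = -(-33425)*(-1)/17829 = -7*4775/17829 = -4775/2547 ≈ -1.8748)
(D(C) + 12765) + O = (142² + 12765) - 4775/2547 = (20164 + 12765) - 4775/2547 = 32929 - 4775/2547 = 83865388/2547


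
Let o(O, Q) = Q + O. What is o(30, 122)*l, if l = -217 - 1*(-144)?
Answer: -11096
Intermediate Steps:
o(O, Q) = O + Q
l = -73 (l = -217 + 144 = -73)
o(30, 122)*l = (30 + 122)*(-73) = 152*(-73) = -11096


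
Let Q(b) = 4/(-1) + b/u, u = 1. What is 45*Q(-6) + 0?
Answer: -450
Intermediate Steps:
Q(b) = -4 + b (Q(b) = 4/(-1) + b/1 = 4*(-1) + b*1 = -4 + b)
45*Q(-6) + 0 = 45*(-4 - 6) + 0 = 45*(-10) + 0 = -450 + 0 = -450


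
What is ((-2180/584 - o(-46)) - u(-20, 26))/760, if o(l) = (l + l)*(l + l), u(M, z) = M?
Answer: -1233369/110960 ≈ -11.115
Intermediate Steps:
o(l) = 4*l**2 (o(l) = (2*l)*(2*l) = 4*l**2)
((-2180/584 - o(-46)) - u(-20, 26))/760 = ((-2180/584 - 4*(-46)**2) - 1*(-20))/760 = ((-2180*1/584 - 4*2116) + 20)*(1/760) = ((-545/146 - 1*8464) + 20)*(1/760) = ((-545/146 - 8464) + 20)*(1/760) = (-1236289/146 + 20)*(1/760) = -1233369/146*1/760 = -1233369/110960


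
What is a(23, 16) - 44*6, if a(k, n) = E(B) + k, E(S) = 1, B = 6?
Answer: -240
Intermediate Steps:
a(k, n) = 1 + k
a(23, 16) - 44*6 = (1 + 23) - 44*6 = 24 - 1*264 = 24 - 264 = -240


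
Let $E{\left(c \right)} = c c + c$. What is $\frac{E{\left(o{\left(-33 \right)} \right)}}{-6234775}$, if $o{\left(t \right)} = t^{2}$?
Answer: $- \frac{237402}{1246955} \approx -0.19039$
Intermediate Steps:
$E{\left(c \right)} = c + c^{2}$ ($E{\left(c \right)} = c^{2} + c = c + c^{2}$)
$\frac{E{\left(o{\left(-33 \right)} \right)}}{-6234775} = \frac{\left(-33\right)^{2} \left(1 + \left(-33\right)^{2}\right)}{-6234775} = 1089 \left(1 + 1089\right) \left(- \frac{1}{6234775}\right) = 1089 \cdot 1090 \left(- \frac{1}{6234775}\right) = 1187010 \left(- \frac{1}{6234775}\right) = - \frac{237402}{1246955}$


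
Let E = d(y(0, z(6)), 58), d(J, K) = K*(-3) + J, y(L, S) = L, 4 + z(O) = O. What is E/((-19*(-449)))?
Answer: -174/8531 ≈ -0.020396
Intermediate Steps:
z(O) = -4 + O
d(J, K) = J - 3*K (d(J, K) = -3*K + J = J - 3*K)
E = -174 (E = 0 - 3*58 = 0 - 174 = -174)
E/((-19*(-449))) = -174/((-19*(-449))) = -174/8531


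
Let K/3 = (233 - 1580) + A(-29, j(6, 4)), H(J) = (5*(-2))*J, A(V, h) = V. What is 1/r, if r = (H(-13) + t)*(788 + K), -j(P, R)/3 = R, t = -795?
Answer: 1/2221100 ≈ 4.5023e-7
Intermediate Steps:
j(P, R) = -3*R
H(J) = -10*J
K = -4128 (K = 3*((233 - 1580) - 29) = 3*(-1347 - 29) = 3*(-1376) = -4128)
r = 2221100 (r = (-10*(-13) - 795)*(788 - 4128) = (130 - 795)*(-3340) = -665*(-3340) = 2221100)
1/r = 1/2221100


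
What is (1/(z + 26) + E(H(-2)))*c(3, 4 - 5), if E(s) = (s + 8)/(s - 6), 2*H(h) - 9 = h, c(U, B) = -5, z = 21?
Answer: 1076/47 ≈ 22.894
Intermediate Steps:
H(h) = 9/2 + h/2
E(s) = (8 + s)/(-6 + s)
(1/(z + 26) + E(H(-2)))*c(3, 4 - 5) = (1/(21 + 26) + (8 + (9/2 + (1/2)*(-2)))/(-6 + (9/2 + (1/2)*(-2))))*(-5) = (1/47 + (8 + (9/2 - 1))/(-6 + (9/2 - 1)))*(-5) = (1/47 + (8 + 7/2)/(-6 + 7/2))*(-5) = (1/47 + (23/2)/(-5/2))*(-5) = (1/47 - 2/5*23/2)*(-5) = (1/47 - 23/5)*(-5) = -1076/235*(-5) = 1076/47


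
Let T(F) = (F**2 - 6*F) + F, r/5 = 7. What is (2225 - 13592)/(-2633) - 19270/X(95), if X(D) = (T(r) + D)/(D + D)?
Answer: -1925437537/602957 ≈ -3193.3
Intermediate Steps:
r = 35 (r = 5*7 = 35)
T(F) = F**2 - 5*F
X(D) = (1050 + D)/(2*D) (X(D) = (35*(-5 + 35) + D)/(D + D) = (35*30 + D)/((2*D)) = (1050 + D)*(1/(2*D)) = (1050 + D)/(2*D))
(2225 - 13592)/(-2633) - 19270/X(95) = (2225 - 13592)/(-2633) - 19270*190/(1050 + 95) = -11367*(-1/2633) - 19270/((1/2)*(1/95)*1145) = 11367/2633 - 19270/229/38 = 11367/2633 - 19270*38/229 = 11367/2633 - 732260/229 = -1925437537/602957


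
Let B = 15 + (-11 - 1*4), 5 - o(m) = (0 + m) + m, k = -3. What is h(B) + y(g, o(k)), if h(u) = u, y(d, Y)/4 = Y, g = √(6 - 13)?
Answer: 44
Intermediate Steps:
o(m) = 5 - 2*m (o(m) = 5 - ((0 + m) + m) = 5 - (m + m) = 5 - 2*m)
g = I*√7 (g = √(-7) = I*√7 ≈ 2.6458*I)
y(d, Y) = 4*Y
B = 0 (B = 15 + (-11 - 4) = 15 - 15 = 0)
h(B) + y(g, o(k)) = 0 + 4*(5 - 2*(-3)) = 0 + 4*(5 + 6) = 0 + 4*11 = 0 + 44 = 44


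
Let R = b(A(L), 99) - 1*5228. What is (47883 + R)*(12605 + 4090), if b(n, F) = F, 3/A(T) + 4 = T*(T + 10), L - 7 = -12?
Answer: 713778030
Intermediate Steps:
L = -5 (L = 7 - 12 = -5)
A(T) = 3/(-4 + T*(10 + T)) (A(T) = 3/(-4 + T*(T + 10)) = 3/(-4 + T*(10 + T)))
R = -5129 (R = 99 - 1*5228 = 99 - 5228 = -5129)
(47883 + R)*(12605 + 4090) = (47883 - 5129)*(12605 + 4090) = 42754*16695 = 713778030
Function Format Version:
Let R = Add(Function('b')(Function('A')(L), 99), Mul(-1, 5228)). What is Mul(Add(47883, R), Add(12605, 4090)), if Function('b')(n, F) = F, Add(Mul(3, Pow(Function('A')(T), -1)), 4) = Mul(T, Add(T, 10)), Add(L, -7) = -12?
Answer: 713778030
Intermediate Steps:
L = -5 (L = Add(7, -12) = -5)
Function('A')(T) = Mul(3, Pow(Add(-4, Mul(T, Add(10, T))), -1)) (Function('A')(T) = Mul(3, Pow(Add(-4, Mul(T, Add(T, 10))), -1)) = Mul(3, Pow(Add(-4, Mul(T, Add(10, T))), -1)))
R = -5129 (R = Add(99, Mul(-1, 5228)) = Add(99, -5228) = -5129)
Mul(Add(47883, R), Add(12605, 4090)) = Mul(Add(47883, -5129), Add(12605, 4090)) = Mul(42754, 16695) = 713778030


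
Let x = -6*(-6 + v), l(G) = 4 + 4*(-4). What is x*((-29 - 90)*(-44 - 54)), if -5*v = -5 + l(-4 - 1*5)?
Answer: 909636/5 ≈ 1.8193e+5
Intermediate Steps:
l(G) = -12 (l(G) = 4 - 16 = -12)
v = 17/5 (v = -(-5 - 12)/5 = -1/5*(-17) = 17/5 ≈ 3.4000)
x = 78/5 (x = -6*(-6 + 17/5) = -6*(-13/5) = 78/5 ≈ 15.600)
x*((-29 - 90)*(-44 - 54)) = 78*((-29 - 90)*(-44 - 54))/5 = 78*(-119*(-98))/5 = (78/5)*11662 = 909636/5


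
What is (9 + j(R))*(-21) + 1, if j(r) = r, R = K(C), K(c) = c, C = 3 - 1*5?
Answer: -146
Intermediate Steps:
C = -2 (C = 3 - 5 = -2)
R = -2
(9 + j(R))*(-21) + 1 = (9 - 2)*(-21) + 1 = 7*(-21) + 1 = -147 + 1 = -146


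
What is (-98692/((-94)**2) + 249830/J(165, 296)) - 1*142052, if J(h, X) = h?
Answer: -10245603959/72897 ≈ -1.4055e+5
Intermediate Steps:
(-98692/((-94)**2) + 249830/J(165, 296)) - 1*142052 = (-98692/((-94)**2) + 249830/165) - 1*142052 = (-98692/8836 + 249830*(1/165)) - 142052 = (-98692*1/8836 + 49966/33) - 142052 = (-24673/2209 + 49966/33) - 142052 = 109560685/72897 - 142052 = -10245603959/72897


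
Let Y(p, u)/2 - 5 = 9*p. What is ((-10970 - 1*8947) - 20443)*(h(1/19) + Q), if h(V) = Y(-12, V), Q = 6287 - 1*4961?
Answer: -45203200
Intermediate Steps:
Q = 1326 (Q = 6287 - 4961 = 1326)
Y(p, u) = 10 + 18*p (Y(p, u) = 10 + 2*(9*p) = 10 + 18*p)
h(V) = -206 (h(V) = 10 + 18*(-12) = 10 - 216 = -206)
((-10970 - 1*8947) - 20443)*(h(1/19) + Q) = ((-10970 - 1*8947) - 20443)*(-206 + 1326) = ((-10970 - 8947) - 20443)*1120 = (-19917 - 20443)*1120 = -40360*1120 = -45203200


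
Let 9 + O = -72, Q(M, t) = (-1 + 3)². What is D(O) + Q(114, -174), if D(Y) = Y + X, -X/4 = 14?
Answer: -133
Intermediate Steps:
X = -56 (X = -4*14 = -56)
Q(M, t) = 4 (Q(M, t) = 2² = 4)
O = -81 (O = -9 - 72 = -81)
D(Y) = -56 + Y (D(Y) = Y - 56 = -56 + Y)
D(O) + Q(114, -174) = (-56 - 81) + 4 = -137 + 4 = -133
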